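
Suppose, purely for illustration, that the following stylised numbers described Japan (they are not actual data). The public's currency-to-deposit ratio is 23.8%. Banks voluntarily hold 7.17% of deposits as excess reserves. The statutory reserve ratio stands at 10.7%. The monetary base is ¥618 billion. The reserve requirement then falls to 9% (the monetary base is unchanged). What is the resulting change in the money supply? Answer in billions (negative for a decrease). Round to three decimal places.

Initially m₁ = (1 + 0.238) / (0.107 + 0.0717 + 0.238) ≈ 2.9709623, so M₁ = 2.9709623 × 618 ≈ 1836.0547 billion.
After the change m₂ = (1 + 0.238) / (0.09 + 0.0717 + 0.238) ≈ 3.0973230, so M₂ = 3.0973230 × 618 ≈ 1914.1456 billion.
ΔM = M₂ − M₁ = 1914.1456 − 1836.0547 = 78.0909 billion.

¥78.091 billion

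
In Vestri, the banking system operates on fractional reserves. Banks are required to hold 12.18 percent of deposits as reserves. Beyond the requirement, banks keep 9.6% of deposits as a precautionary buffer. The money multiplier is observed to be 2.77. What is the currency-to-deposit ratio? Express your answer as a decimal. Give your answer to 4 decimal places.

0.2241

Using m = 2.77. From m = (1 + c)/(c + rr + e), rearranging gives 1 + c = m·(c + rr + e), so c·(1 − m) = m·(rr + e) − 1.
Hence c = [m·(rr + e) − 1]/(1 − m) = [2.77 × (0.1218 + 0.096) − 1] / (1 − 2.77) ≈ 0.224121.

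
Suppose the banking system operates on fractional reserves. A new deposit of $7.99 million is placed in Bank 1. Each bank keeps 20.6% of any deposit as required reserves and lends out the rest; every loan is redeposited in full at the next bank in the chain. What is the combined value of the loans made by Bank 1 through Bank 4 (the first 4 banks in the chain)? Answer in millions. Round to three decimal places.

$18.556 million

Bank i lends (1 − rr)^i of the original deposit: Bank 1 lends 7.99·0.7940 ≈ 6.3441, Bank 2 lends 7.99·0.7940² ≈ 5.0372, and so on.
Summing a geometric series: total = 7.99·[0.7940·(1 − 0.7940^4) / (1 − 0.7940)] ≈ 18.5564 million.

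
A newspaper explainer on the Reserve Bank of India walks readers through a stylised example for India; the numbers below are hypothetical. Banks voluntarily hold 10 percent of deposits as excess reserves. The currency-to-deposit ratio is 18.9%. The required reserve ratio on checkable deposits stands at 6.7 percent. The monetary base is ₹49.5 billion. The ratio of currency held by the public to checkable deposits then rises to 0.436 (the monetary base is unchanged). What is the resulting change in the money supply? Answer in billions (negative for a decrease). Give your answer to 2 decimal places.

Initially m₁ = (1 + 0.189) / (0.067 + 0.1 + 0.189) ≈ 3.33989, so M₁ = 3.33989 × 49.5 ≈ 165.3246 billion.
After the change m₂ = (1 + 0.436) / (0.067 + 0.1 + 0.436) ≈ 2.38143, so M₂ = 2.38143 × 49.5 ≈ 117.8808 billion.
ΔM = M₂ − M₁ = 117.8808 − 165.3246 = -47.4438 billion.

-47.44 billion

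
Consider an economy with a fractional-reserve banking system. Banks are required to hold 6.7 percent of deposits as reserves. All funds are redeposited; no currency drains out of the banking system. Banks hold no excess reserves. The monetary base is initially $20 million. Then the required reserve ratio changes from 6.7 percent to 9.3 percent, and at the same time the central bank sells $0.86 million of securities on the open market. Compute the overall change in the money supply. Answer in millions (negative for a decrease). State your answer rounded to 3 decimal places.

Before: m₁ = 1 / (0.067) ≈ 14.925373, MB₁ = 20, so M₁ = 14.925373 × 20 ≈ 298.5075 million.
After: m₂ = 1 / (0.093) ≈ 10.752688, MB₂ = 20 − 0.86 = 19.14, so M₂ = 10.752688 × 19.14 ≈ 205.8064 million.
ΔM = M₂ − M₁ = 205.8064 − 298.5075 = -92.7011 million.

-92.701 million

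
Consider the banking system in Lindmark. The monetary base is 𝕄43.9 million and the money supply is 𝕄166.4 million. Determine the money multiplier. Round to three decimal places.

The money multiplier is m = M / MB = 166.4 / 43.9 ≈ 3.79043.

3.790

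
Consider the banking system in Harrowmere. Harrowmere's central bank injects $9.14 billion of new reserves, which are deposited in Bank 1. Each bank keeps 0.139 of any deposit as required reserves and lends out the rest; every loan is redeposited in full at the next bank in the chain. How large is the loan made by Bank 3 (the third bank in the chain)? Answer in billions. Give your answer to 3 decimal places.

$5.834 billion

Each bank lends a fraction (1 − rr) = 0.8610 of the deposit it receives, so Bank 3 receives 9.14·0.8610^2 and lends 9.14·0.8610^3 ≈ 5.8339 billion.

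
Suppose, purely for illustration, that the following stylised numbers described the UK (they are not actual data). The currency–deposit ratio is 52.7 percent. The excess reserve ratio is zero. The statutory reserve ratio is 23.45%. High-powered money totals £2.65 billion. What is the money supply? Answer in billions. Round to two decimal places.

£5.31 billion

The money multiplier is m = (1 + c) / (rr + c) = (1 + 0.527) / (0.2345 + 0.527) ≈ 2.0053.
So M = m × MB = 2.0053 × 2.65 ≈ 5.314 billion.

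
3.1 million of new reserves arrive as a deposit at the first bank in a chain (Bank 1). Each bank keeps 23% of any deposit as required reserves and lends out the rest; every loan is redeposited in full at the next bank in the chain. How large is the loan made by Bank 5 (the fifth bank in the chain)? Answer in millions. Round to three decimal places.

Each bank lends a fraction (1 − rr) = 0.7700 of the deposit it receives, so Bank 5 receives 3.1·0.7700^4 and lends 3.1·0.7700^5 ≈ 0.8391 million.

0.839 million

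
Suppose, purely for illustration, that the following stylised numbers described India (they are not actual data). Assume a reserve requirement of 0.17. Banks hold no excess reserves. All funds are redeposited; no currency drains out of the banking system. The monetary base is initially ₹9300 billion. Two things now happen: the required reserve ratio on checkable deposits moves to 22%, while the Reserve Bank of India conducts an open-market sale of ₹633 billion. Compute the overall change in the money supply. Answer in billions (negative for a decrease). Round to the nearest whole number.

-15310 billion

Before: m₁ = 1 / (0.17) ≈ 5.88235, MB₁ = 9300, so M₁ = 5.88235 × 9300 = 54705.855 billion.
After: m₂ = 1 / (0.22) ≈ 4.54545, MB₂ = 9300 − 633 = 8667, so M₂ = 4.54545 × 8667 ≈ 39395.4152 billion.
ΔM = M₂ − M₁ = 39395.4152 − 54705.855 = -15310.4398 billion.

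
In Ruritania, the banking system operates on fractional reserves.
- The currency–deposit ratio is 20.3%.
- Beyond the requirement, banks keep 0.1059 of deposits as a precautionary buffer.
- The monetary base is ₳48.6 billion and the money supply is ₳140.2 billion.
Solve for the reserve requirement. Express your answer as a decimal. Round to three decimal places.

0.108

Using m = M/MB = 140.2/48.6 ≈ 2.884774. Since m = (1 + c)/(c + rr + e), the denominator satisfies c + rr + e = (1 + c)/m = (1 + 0.203) / 2.884774 ≈ 0.417017.
With c = 0.203 and e = 0.1059, the reserve requirement is 0.417017 − 0.203 − 0.1059 = 0.108117.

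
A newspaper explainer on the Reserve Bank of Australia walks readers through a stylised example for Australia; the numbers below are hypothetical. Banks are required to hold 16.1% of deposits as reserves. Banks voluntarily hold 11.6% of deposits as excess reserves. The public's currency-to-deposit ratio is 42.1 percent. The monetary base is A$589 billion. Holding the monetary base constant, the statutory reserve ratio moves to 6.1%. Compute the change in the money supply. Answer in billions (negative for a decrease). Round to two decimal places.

A$200.52 billion

Initially m₁ = (1 + 0.421) / (0.161 + 0.116 + 0.421) ≈ 2.035817, so M₁ = 2.035817 × 589 ≈ 1199.0962 billion.
After the change m₂ = (1 + 0.421) / (0.061 + 0.116 + 0.421) ≈ 2.376254, so M₂ = 2.376254 × 589 ≈ 1399.6136 billion.
ΔM = M₂ − M₁ = 1399.6136 − 1199.0962 = 200.5174 billion.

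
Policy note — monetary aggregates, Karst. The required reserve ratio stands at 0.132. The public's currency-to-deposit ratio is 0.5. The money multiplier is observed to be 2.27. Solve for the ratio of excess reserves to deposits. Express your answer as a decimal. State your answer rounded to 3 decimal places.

Using m = 2.27. Since m = (1 + c)/(c + rr + e), the denominator satisfies c + rr + e = (1 + c)/m = (1 + 0.5) / 2.27 ≈ 0.660793.
With c = 0.5 and rr = 0.132, the ratio of excess reserves to deposits is 0.660793 − 0.5 − 0.132 = 0.028793.

0.029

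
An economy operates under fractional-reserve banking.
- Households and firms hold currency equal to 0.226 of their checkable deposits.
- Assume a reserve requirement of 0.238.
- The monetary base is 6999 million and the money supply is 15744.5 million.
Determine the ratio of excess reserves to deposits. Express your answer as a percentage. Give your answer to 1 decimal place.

Using m = M/MB = 15744.5/6999 ≈ 2.249536. Since m = (1 + c)/(c + rr + e), the denominator satisfies c + rr + e = (1 + c)/m = (1 + 0.226) / 2.249536 ≈ 0.545001.
With c = 0.226 and rr = 0.238, the ratio of excess reserves to deposits is 0.545001 − 0.226 − 0.238 = 0.081001.

8.1%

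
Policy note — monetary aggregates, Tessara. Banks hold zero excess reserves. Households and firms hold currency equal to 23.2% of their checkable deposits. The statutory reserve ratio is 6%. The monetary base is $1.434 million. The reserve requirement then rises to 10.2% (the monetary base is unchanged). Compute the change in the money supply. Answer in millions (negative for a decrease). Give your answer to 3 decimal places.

Initially m₁ = (1 + 0.232) / (0.06 + 0.232) ≈ 4.21918, so M₁ = 4.21918 × 1.434 ≈ 6.0503 million.
After the change m₂ = (1 + 0.232) / (0.102 + 0.232) ≈ 3.68862, so M₂ = 3.68862 × 1.434 ≈ 5.2895 million.
ΔM = M₂ − M₁ = 5.2895 − 6.0503 = -0.7608 million.

-0.761 million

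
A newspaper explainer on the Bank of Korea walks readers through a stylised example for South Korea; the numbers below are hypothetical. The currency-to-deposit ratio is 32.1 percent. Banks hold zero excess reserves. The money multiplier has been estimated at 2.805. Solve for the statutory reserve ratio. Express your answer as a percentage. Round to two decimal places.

Using m = 2.805. Since m = (1 + c)/(c + rr + e), the denominator satisfies c + rr + e = (1 + c)/m = (1 + 0.321) / 2.805 ≈ 0.470945.
With c = 0.321 and e = 0, the statutory reserve ratio is 0.470945 − 0.321 − 0 = 0.149945.

14.99%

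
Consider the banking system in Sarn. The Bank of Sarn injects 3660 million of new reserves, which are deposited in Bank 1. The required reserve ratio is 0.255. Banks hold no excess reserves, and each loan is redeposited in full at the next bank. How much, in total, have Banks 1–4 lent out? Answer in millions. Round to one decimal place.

7399.0 million

Bank i lends (1 − rr)^i of the original deposit: Bank 1 lends 3660·0.7450 = 2726.7000, Bank 2 lends 3660·0.7450² = 2031.3915, and so on.
Summing a geometric series: total = 3660·[0.7450·(1 − 0.7450^4) / (1 − 0.7450)] ≈ 7398.9512 million.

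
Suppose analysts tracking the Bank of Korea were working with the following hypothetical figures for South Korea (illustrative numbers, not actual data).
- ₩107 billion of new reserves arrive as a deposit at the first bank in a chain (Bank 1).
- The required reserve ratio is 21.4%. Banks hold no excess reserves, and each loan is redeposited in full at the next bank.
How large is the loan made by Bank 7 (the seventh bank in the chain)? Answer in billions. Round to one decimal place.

Each bank lends a fraction (1 − rr) = 0.7860 of the deposit it receives, so Bank 7 receives 107·0.7860^6 and lends 107·0.7860^7 ≈ 19.8309 billion.

₩19.8 billion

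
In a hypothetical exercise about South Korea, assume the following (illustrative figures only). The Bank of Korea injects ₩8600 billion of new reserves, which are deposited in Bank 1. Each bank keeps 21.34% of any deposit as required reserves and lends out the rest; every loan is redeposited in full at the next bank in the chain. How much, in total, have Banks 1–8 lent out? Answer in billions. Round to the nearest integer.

₩27054 billion

Bank i lends (1 − rr)^i of the original deposit: Bank 1 lends 8600·0.7866 = 6764.7600, Bank 2 lends 8600·0.7866² ≈ 5321.1602, and so on.
Summing a geometric series: total = 8600·[0.7866·(1 − 0.7866^8) / (1 − 0.7866)] ≈ 27053.7960 billion.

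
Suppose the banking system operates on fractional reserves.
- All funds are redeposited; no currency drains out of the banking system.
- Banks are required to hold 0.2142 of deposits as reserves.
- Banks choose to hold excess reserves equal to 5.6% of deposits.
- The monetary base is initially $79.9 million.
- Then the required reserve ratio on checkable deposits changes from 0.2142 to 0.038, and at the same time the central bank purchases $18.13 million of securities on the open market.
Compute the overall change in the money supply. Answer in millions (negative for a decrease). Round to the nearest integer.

Before: m₁ = 1 / (0.2142 + 0.056) ≈ 3.7010, MB₁ = 79.9, so M₁ = 3.7010 × 79.9 = 295.7099 million.
After: m₂ = 1 / (0.038 + 0.056) ≈ 10.6383, MB₂ = 79.9 + 18.13 = 98.03, so M₂ = 10.6383 × 98.03 ≈ 1042.8725 million.
ΔM = M₂ − M₁ = 1042.8725 − 295.7099 = 747.1626 million.

$747 million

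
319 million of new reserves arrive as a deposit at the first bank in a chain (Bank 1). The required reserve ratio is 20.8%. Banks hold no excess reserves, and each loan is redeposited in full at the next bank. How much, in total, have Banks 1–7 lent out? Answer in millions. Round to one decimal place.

977.2 million

Bank i lends (1 − rr)^i of the original deposit: Bank 1 lends 319·0.7920 = 252.6480, Bank 2 lends 319·0.7920² ≈ 200.0972, and so on.
Summing a geometric series: total = 319·[0.7920·(1 − 0.7920^7) / (1 − 0.7920)] ≈ 977.2276 million.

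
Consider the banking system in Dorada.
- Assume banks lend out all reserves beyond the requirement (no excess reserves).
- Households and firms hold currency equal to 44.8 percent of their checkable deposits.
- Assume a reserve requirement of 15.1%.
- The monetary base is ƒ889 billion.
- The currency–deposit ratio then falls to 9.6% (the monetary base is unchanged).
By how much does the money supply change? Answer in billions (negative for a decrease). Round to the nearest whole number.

ƒ1796 billion

Initially m₁ = (1 + 0.448) / (0.151 + 0.448) ≈ 2.4174, so M₁ = 2.4174 × 889 = 2149.0686 billion.
After the change m₂ = (1 + 0.096) / (0.151 + 0.096) ≈ 4.4372, so M₂ = 4.4372 × 889 = 3944.6708 billion.
ΔM = M₂ − M₁ = 3944.6708 − 2149.0686 = 1795.6022 billion.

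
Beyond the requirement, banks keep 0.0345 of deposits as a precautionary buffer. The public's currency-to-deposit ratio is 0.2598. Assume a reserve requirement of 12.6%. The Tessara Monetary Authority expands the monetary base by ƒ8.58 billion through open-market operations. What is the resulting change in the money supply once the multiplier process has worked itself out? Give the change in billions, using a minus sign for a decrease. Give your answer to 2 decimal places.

The money multiplier is m = (1 + c) / (rr + e + c) = (1 + 0.2598) / (0.126 + 0.0345 + 0.2598) ≈ 2.9974.
The purchase adds 8.58 billion of base, so ΔM = m × ΔMB = 2.9974 × (+8.58) ≈ 25.7177 billion.

ƒ25.72 billion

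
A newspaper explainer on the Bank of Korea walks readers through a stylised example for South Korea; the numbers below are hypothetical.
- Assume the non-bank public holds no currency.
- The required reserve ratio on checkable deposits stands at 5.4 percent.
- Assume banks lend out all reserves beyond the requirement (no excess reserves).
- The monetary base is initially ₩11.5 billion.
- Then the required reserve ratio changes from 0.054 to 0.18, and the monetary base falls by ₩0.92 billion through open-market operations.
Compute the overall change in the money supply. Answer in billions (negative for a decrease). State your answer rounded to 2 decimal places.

-154.19 billion

Before: m₁ = 1 / (0.054) ≈ 18.51852, MB₁ = 11.5, so M₁ = 18.51852 × 11.5 ≈ 212.963 billion.
After: m₂ = 1 / (0.18) ≈ 5.55556, MB₂ = 11.5 − 0.92 = 10.58, so M₂ = 5.55556 × 10.58 ≈ 58.7778 billion.
ΔM = M₂ − M₁ = 58.7778 − 212.963 = -154.1852 billion.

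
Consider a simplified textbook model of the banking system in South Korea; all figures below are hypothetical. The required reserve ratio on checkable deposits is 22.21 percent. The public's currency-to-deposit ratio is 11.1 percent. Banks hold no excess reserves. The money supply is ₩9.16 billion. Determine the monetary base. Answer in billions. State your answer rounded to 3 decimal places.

₩2.746 billion

The money multiplier is m = (1 + c) / (rr + c) = (1 + 0.111) / (0.2221 + 0.111) ≈ 3.33533.
MB = M / m = 9.16 / 3.33533 ≈ 2.7464 billion.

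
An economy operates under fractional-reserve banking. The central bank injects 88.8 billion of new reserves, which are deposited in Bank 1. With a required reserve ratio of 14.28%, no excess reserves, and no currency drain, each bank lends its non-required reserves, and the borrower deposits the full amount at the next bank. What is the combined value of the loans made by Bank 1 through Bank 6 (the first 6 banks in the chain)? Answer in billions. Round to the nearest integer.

Bank i lends (1 − rr)^i of the original deposit: Bank 1 lends 88.8·0.8572 ≈ 76.1194, Bank 2 lends 88.8·0.8572² ≈ 65.2495, and so on.
Summing a geometric series: total = 88.8·[0.8572·(1 − 0.8572^6) / (1 − 0.8572)] ≈ 321.5733 billion.

322 billion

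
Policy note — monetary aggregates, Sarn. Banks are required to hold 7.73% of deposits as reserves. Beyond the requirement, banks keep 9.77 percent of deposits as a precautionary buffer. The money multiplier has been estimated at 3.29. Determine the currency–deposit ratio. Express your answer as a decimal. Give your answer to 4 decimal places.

Using m = 3.29. From m = (1 + c)/(c + rr + e), rearranging gives 1 + c = m·(c + rr + e), so c·(1 − m) = m·(rr + e) − 1.
Hence c = [m·(rr + e) − 1]/(1 − m) = [3.29 × (0.0773 + 0.0977) − 1] / (1 − 3.29) ≈ 0.185262.

0.1853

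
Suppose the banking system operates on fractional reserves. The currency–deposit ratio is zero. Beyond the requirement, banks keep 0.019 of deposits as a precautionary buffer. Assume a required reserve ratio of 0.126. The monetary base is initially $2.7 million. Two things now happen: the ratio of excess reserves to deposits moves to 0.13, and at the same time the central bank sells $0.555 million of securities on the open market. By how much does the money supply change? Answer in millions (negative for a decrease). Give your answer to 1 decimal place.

Before: m₁ = 1 / (0.126 + 0.019) ≈ 6.8966, MB₁ = 2.7, so M₁ = 6.8966 × 2.7 ≈ 18.6208 million.
After: m₂ = 1 / (0.126 + 0.13) ≈ 3.9062, MB₂ = 2.7 − 0.555 = 2.145, so M₂ = 3.9062 × 2.145 ≈ 8.3788 million.
ΔM = M₂ − M₁ = 8.3788 − 18.6208 = -10.242 million.

-10.2 million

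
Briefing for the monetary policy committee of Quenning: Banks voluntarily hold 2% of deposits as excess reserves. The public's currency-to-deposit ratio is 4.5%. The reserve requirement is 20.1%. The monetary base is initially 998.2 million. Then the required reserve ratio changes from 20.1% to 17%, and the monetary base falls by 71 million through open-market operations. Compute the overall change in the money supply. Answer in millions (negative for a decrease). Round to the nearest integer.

202 million

Before: m₁ = (1 + 0.045) / (0.201 + 0.02 + 0.045) ≈ 3.9286, MB₁ = 998.2, so M₁ = 3.9286 × 998.2 ≈ 3921.5285 million.
After: m₂ = (1 + 0.045) / (0.17 + 0.02 + 0.045) ≈ 4.4468, MB₂ = 998.2 − 71 = 927.2, so M₂ = 4.4468 × 927.2 ≈ 4123.073 million.
ΔM = M₂ − M₁ = 4123.073 − 3921.5285 = 201.5445 million.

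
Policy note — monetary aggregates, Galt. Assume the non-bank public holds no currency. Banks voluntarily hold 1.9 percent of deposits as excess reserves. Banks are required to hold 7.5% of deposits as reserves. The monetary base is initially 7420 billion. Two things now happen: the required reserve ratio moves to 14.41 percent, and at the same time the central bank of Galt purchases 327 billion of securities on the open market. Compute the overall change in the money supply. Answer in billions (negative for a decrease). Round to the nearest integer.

Before: m₁ = 1 / (0.075 + 0.019) ≈ 10.63830, MB₁ = 7420, so M₁ = 10.63830 × 7420 = 78936.186 billion.
After: m₂ = 1 / (0.1441 + 0.019) ≈ 6.13121, MB₂ = 7420 + 327 = 7747, so M₂ = 6.13121 × 7747 ≈ 47498.4839 billion.
ΔM = M₂ − M₁ = 47498.4839 − 78936.186 = -31437.7021 billion.

-31438 billion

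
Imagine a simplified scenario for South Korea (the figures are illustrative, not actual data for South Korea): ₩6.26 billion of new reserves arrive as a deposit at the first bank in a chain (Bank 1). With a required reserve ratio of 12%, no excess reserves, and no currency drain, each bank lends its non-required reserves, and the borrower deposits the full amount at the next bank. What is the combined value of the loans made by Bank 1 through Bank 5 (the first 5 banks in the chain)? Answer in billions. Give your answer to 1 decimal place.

₩21.7 billion

Bank i lends (1 − rr)^i of the original deposit: Bank 1 lends 6.26·0.8800 = 5.5088, Bank 2 lends 6.26·0.8800² ≈ 4.8477, and so on.
Summing a geometric series: total = 6.26·[0.8800·(1 − 0.8800^5) / (1 − 0.8800)] ≈ 21.6803 billion.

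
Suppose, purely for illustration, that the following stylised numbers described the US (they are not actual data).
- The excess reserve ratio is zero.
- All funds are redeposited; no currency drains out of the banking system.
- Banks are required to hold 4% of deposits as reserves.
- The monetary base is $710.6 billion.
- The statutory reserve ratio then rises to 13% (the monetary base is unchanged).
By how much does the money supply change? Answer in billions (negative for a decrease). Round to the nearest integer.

-12299 billion

Initially m₁ = 1 / (0.04) = 25, so M₁ = 25 × 710.6 = 17765 billion.
After the change m₂ = 1 / (0.13) ≈ 7.6923, so M₂ = 7.6923 × 710.6 ≈ 5466.1484 billion.
ΔM = M₂ − M₁ = 5466.1484 − 17765 = -12298.8516 billion.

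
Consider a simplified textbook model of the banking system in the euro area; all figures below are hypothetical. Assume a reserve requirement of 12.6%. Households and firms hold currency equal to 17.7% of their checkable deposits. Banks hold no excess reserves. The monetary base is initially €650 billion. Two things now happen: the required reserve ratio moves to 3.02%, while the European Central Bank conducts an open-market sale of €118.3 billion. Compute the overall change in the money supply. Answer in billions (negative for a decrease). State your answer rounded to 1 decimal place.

Before: m₁ = (1 + 0.177) / (0.126 + 0.177) ≈ 3.88449, MB₁ = 650, so M₁ = 3.88449 × 650 = 2524.9185 billion.
After: m₂ = (1 + 0.177) / (0.0302 + 0.177) ≈ 5.68050, MB₂ = 650 − 118.3 = 531.7, so M₂ = 5.68050 × 531.7 ≈ 3020.3219 billion.
ΔM = M₂ − M₁ = 3020.3219 − 2524.9185 = 495.4034 billion.

€495.4 billion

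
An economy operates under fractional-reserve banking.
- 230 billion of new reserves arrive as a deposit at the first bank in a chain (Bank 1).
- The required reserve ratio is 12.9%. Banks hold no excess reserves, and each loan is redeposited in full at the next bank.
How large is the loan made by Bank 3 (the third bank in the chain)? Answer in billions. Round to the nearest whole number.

Each bank lends a fraction (1 − rr) = 0.8710 of the deposit it receives, so Bank 3 receives 230·0.8710^2 and lends 230·0.8710^3 ≈ 151.9786 billion.

152 billion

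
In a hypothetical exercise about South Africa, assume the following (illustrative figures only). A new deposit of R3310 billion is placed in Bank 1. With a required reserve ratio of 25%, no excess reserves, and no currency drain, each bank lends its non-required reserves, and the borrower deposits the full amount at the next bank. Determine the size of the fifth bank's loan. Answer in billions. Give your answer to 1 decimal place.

Each bank lends a fraction (1 − rr) = 0.7500 of the deposit it receives, so Bank 5 receives 3310·0.7500^4 and lends 3310·0.7500^5 ≈ 785.4785 billion.

R785.5 billion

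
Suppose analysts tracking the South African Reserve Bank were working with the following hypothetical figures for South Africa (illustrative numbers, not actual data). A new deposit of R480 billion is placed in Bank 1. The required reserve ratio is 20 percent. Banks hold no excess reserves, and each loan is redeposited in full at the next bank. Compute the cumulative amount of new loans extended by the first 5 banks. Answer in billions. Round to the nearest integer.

R1291 billion

Bank i lends (1 − rr)^i of the original deposit: Bank 1 lends 480·0.8000 = 384.0000, Bank 2 lends 480·0.8000² = 307.2000, and so on.
Summing a geometric series: total = 480·[0.8000·(1 − 0.8000^5) / (1 − 0.8000)] = 1290.8544 billion.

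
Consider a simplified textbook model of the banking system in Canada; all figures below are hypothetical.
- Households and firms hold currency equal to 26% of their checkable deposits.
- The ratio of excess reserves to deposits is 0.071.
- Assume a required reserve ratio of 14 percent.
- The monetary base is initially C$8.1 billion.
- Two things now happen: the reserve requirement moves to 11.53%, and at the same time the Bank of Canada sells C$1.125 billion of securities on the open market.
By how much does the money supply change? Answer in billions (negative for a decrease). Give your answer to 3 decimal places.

-1.977 billion

Before: m₁ = (1 + 0.26) / (0.14 + 0.071 + 0.26) ≈ 2.67516, MB₁ = 8.1, so M₁ = 2.67516 × 8.1 ≈ 21.6688 billion.
After: m₂ = (1 + 0.26) / (0.1153 + 0.071 + 0.26) ≈ 2.82321, MB₂ = 8.1 − 1.125 = 6.975, so M₂ = 2.82321 × 6.975 ≈ 19.6919 billion.
ΔM = M₂ − M₁ = 19.6919 − 21.6688 = -1.9769 billion.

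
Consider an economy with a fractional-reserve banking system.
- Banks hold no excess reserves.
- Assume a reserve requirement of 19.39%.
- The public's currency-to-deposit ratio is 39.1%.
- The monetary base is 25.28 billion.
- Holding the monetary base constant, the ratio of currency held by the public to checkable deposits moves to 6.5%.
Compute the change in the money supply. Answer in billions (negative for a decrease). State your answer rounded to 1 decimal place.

Initially m₁ = (1 + 0.391) / (0.1939 + 0.391) ≈ 2.3782, so M₁ = 2.3782 × 25.28 ≈ 60.1209 billion.
After the change m₂ = (1 + 0.065) / (0.1939 + 0.065) ≈ 4.1136, so M₂ = 4.1136 × 25.28 ≈ 103.9918 billion.
ΔM = M₂ − M₁ = 103.9918 − 60.1209 = 43.8709 billion.

43.9 billion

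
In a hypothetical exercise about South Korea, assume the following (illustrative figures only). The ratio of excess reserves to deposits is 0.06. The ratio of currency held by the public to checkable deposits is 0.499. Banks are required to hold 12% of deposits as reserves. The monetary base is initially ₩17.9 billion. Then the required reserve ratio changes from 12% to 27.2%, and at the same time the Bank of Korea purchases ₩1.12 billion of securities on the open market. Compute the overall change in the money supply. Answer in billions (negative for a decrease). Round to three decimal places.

Before: m₁ = (1 + 0.499) / (0.12 + 0.06 + 0.499) ≈ 2.207658, MB₁ = 17.9, so M₁ = 2.207658 × 17.9 ≈ 39.5171 billion.
After: m₂ = (1 + 0.499) / (0.272 + 0.06 + 0.499) ≈ 1.803851, MB₂ = 17.9 + 1.12 = 19.02, so M₂ = 1.803851 × 19.02 ≈ 34.3092 billion.
ΔM = M₂ − M₁ = 34.3092 − 39.5171 = -5.2079 billion.

-5.208 billion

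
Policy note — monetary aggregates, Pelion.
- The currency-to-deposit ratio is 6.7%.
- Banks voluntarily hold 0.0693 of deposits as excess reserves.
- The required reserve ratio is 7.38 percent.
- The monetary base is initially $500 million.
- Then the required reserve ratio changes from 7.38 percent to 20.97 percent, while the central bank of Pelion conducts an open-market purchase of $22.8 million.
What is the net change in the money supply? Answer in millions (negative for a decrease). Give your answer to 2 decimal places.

-927.05 million

Before: m₁ = (1 + 0.067) / (0.0738 + 0.0693 + 0.067) ≈ 5.078534, MB₁ = 500, so M₁ = 5.078534 × 500 = 2539.267 million.
After: m₂ = (1 + 0.067) / (0.2097 + 0.0693 + 0.067) ≈ 3.083815, MB₂ = 500 + 22.8 = 522.8, so M₂ = 3.083815 × 522.8 ≈ 1612.2185 million.
ΔM = M₂ − M₁ = 1612.2185 − 2539.267 = -927.0485 million.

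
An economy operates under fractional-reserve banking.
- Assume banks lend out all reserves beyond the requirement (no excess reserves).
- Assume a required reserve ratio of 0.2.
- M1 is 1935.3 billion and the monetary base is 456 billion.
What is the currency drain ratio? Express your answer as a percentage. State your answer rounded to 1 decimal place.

Using m = M/MB = 1935.3/456 ≈ 4.244079. From m = (1 + c)/(c + rr + e), rearranging gives 1 + c = m·(c + rr + e), so c·(1 − m) = m·(rr + e) − 1.
Hence c = [m·(rr + e) − 1]/(1 − m) = [4.244079 × (0.2 + 0) − 1] / (1 − 4.244079) ≈ 0.046603.

4.7%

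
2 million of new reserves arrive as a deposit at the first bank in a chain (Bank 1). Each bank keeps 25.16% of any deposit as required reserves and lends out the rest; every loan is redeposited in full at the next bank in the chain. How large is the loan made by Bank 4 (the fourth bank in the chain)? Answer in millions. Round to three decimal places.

Each bank lends a fraction (1 − rr) = 0.7484 of the deposit it receives, so Bank 4 receives 2·0.7484^3 and lends 2·0.7484^4 ≈ 0.6274 million.

0.627 million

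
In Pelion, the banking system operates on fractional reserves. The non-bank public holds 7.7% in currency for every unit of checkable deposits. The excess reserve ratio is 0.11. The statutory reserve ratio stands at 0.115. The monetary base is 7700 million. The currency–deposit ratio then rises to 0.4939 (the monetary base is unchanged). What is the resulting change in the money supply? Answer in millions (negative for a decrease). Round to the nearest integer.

-11459 million

Initially m₁ = (1 + 0.077) / (0.115 + 0.11 + 0.077) ≈ 3.56623, so M₁ = 3.56623 × 7700 = 27459.971 million.
After the change m₂ = (1 + 0.4939) / (0.115 + 0.11 + 0.4939) ≈ 2.07804, so M₂ = 2.07804 × 7700 = 16000.908 million.
ΔM = M₂ − M₁ = 16000.908 − 27459.971 = -11459.063 million.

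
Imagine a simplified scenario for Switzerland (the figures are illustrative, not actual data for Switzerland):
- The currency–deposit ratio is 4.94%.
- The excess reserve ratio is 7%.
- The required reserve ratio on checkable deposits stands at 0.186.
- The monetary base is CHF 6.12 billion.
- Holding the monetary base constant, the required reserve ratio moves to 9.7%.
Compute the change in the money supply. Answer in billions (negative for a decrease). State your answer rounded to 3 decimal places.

CHF 8.649 billion

Initially m₁ = (1 + 0.0494) / (0.186 + 0.07 + 0.0494) ≈ 3.43615, so M₁ = 3.43615 × 6.12 ≈ 21.0292 billion.
After the change m₂ = (1 + 0.0494) / (0.097 + 0.07 + 0.0494) ≈ 4.84935, so M₂ = 4.84935 × 6.12 ≈ 29.678 billion.
ΔM = M₂ − M₁ = 29.678 − 21.0292 = 8.6488 billion.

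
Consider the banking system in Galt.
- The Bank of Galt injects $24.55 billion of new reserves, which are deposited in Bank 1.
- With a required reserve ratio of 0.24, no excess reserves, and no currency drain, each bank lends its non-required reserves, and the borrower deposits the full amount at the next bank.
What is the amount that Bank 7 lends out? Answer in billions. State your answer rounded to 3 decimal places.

$3.595 billion

Each bank lends a fraction (1 − rr) = 0.7600 of the deposit it receives, so Bank 7 receives 24.55·0.7600^6 and lends 24.55·0.7600^7 ≈ 3.5954 billion.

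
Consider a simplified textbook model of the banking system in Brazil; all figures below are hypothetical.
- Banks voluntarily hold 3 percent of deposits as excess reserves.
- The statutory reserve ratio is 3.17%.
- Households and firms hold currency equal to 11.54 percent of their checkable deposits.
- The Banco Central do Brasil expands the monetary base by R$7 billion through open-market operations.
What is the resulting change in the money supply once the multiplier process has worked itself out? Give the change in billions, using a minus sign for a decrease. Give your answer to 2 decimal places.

The money multiplier is m = (1 + c) / (rr + e + c) = (1 + 0.1154) / (0.0317 + 0.03 + 0.1154) ≈ 6.2981.
The purchase adds 7 billion of base, so ΔM = m × ΔMB = 6.2981 × (+7) = 44.0867 billion.

R$44.09 billion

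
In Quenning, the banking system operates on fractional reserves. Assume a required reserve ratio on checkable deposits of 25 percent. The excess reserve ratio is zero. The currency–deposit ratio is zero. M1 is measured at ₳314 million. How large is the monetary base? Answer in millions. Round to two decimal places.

₳78.50 million

With no currency drain and no excess reserves, the money multiplier is m = 1/rr = 1/0.25 = 4.
The monetary base is MB = M / m = 314 / 4 = 78.5 million.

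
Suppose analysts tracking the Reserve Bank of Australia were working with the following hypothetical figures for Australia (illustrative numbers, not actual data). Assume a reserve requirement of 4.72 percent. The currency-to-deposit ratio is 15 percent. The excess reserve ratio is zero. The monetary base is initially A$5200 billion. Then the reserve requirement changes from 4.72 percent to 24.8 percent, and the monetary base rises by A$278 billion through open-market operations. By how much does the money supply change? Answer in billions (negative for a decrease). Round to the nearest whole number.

-14496 billion

Before: m₁ = (1 + 0.15) / (0.0472 + 0.15) ≈ 5.83164, MB₁ = 5200, so M₁ = 5.83164 × 5200 = 30324.528 billion.
After: m₂ = (1 + 0.15) / (0.248 + 0.15) ≈ 2.88945, MB₂ = 5200 + 278 = 5478, so M₂ = 2.88945 × 5478 = 15828.4071 billion.
ΔM = M₂ − M₁ = 15828.4071 − 30324.528 = -14496.1209 billion.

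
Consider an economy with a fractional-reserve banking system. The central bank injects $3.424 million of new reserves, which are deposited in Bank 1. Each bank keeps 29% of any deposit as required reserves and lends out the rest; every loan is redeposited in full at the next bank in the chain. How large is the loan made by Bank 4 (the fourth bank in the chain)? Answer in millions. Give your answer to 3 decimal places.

$0.870 million

Each bank lends a fraction (1 − rr) = 0.7100 of the deposit it receives, so Bank 4 receives 3.424·0.7100^3 and lends 3.424·0.7100^4 ≈ 0.8701 million.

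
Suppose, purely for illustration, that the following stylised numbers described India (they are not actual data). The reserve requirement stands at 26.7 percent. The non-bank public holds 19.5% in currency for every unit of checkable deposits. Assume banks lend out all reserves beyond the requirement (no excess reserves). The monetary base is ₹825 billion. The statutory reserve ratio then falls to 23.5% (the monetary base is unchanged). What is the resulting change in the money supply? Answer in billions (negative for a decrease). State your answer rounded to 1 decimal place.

Initially m₁ = (1 + 0.195) / (0.267 + 0.195) ≈ 2.58658, so M₁ = 2.58658 × 825 = 2133.9285 billion.
After the change m₂ = (1 + 0.195) / (0.235 + 0.195) ≈ 2.77907, so M₂ = 2.77907 × 825 ≈ 2292.7328 billion.
ΔM = M₂ − M₁ = 2292.7328 − 2133.9285 = 158.8043 billion.

₹158.8 billion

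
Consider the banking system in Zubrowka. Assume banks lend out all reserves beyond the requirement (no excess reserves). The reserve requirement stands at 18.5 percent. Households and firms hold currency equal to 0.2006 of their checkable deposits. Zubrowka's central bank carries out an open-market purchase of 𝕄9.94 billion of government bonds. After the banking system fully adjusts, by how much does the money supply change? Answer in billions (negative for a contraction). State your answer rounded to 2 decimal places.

𝕄30.95 billion

The money multiplier is m = (1 + c) / (rr + c) = (1 + 0.2006) / (0.185 + 0.2006) ≈ 3.1136.
The purchase adds 9.94 billion of base, so ΔM = m × ΔMB = 3.1136 × (+9.94) ≈ 30.9492 billion.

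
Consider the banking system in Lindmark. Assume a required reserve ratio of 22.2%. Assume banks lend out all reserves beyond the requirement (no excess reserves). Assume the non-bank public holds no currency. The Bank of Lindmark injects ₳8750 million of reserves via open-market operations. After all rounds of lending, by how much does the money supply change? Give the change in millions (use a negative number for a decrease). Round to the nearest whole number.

₳39414 million

The simple money multiplier is m = 1/rr = 1/0.222 ≈ 4.50450.
An open-market purchase increases the monetary base by 8750 million, so ΔM = m × ΔMB = 4.50450 × 8750 = 39414.375 million.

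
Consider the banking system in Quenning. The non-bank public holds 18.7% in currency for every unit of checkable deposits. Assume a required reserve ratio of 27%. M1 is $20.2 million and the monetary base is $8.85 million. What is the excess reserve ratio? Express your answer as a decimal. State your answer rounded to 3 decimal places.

0.063

Using m = M/MB = 20.2/8.85 ≈ 2.282486. Since m = (1 + c)/(c + rr + e), the denominator satisfies c + rr + e = (1 + c)/m = (1 + 0.187) / 2.282486 ≈ 0.520047.
With c = 0.187 and rr = 0.27, the excess reserve ratio is 0.520047 − 0.187 − 0.27 = 0.063047.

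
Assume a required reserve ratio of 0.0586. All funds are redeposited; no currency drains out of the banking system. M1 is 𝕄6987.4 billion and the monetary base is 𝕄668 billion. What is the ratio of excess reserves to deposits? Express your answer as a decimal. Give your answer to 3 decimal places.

0.037

Using m = M/MB = 6987.4/668 ≈ 10.460180. Since m = (1 + c)/(c + rr + e), the denominator satisfies c + rr + e = (1 + c)/m = (1 + 0) / 10.460180 ≈ 0.095601.
With c = 0 and rr = 0.0586, the ratio of excess reserves to deposits is 0.095601 − 0 − 0.0586 = 0.037001.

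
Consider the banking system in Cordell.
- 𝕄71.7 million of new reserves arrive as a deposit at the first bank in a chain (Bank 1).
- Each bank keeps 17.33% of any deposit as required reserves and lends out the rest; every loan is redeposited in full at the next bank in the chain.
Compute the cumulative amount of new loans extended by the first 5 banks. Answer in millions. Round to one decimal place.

Bank i lends (1 − rr)^i of the original deposit: Bank 1 lends 71.7·0.8267 ≈ 59.2744, Bank 2 lends 71.7·0.8267² ≈ 49.0021, and so on.
Summing a geometric series: total = 71.7·[0.8267·(1 − 0.8267^5) / (1 − 0.8267)] ≈ 209.9622 million.

𝕄210.0 million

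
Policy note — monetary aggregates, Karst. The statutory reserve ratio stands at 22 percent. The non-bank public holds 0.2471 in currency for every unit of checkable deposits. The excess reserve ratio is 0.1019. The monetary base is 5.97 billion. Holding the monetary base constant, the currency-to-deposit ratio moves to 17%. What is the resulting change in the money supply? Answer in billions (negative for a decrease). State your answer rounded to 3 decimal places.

Initially m₁ = (1 + 0.2471) / (0.22 + 0.1019 + 0.2471) ≈ 2.19174, so M₁ = 2.19174 × 5.97 ≈ 13.0847 billion.
After the change m₂ = (1 + 0.17) / (0.22 + 0.1019 + 0.17) ≈ 2.37853, so M₂ = 2.37853 × 5.97 ≈ 14.1998 billion.
ΔM = M₂ − M₁ = 14.1998 − 13.0847 = 1.1151 billion.

1.115 billion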